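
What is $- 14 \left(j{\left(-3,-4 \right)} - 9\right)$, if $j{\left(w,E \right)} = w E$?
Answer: $-42$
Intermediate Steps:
$j{\left(w,E \right)} = E w$
$- 14 \left(j{\left(-3,-4 \right)} - 9\right) = - 14 \left(\left(-4\right) \left(-3\right) - 9\right) = - 14 \left(12 - 9\right) = \left(-14\right) 3 = -42$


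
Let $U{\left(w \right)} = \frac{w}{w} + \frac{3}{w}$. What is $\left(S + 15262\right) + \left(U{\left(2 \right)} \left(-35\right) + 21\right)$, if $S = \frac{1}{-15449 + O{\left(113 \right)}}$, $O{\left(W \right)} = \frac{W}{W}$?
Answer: $\frac{234740083}{15448} \approx 15196.0$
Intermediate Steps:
$O{\left(W \right)} = 1$
$U{\left(w \right)} = 1 + \frac{3}{w}$
$S = - \frac{1}{15448}$ ($S = \frac{1}{-15449 + 1} = \frac{1}{-15448} = - \frac{1}{15448} \approx -6.4733 \cdot 10^{-5}$)
$\left(S + 15262\right) + \left(U{\left(2 \right)} \left(-35\right) + 21\right) = \left(- \frac{1}{15448} + 15262\right) + \left(\frac{3 + 2}{2} \left(-35\right) + 21\right) = \frac{235767375}{15448} + \left(\frac{1}{2} \cdot 5 \left(-35\right) + 21\right) = \frac{235767375}{15448} + \left(\frac{5}{2} \left(-35\right) + 21\right) = \frac{235767375}{15448} + \left(- \frac{175}{2} + 21\right) = \frac{235767375}{15448} - \frac{133}{2} = \frac{234740083}{15448}$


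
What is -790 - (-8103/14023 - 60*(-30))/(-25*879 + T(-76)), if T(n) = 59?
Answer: -6561187579/8306164 ≈ -789.92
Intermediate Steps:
-790 - (-8103/14023 - 60*(-30))/(-25*879 + T(-76)) = -790 - (-8103/14023 - 60*(-30))/(-25*879 + 59) = -790 - (-8103*1/14023 + 1800)/(-21975 + 59) = -790 - (-219/379 + 1800)/(-21916) = -790 - 681981*(-1)/(379*21916) = -790 - 1*(-681981/8306164) = -790 + 681981/8306164 = -6561187579/8306164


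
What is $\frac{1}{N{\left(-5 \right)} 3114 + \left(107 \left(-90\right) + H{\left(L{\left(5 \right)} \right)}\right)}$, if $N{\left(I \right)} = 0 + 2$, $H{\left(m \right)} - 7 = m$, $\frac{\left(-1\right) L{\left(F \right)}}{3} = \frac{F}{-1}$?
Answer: $- \frac{1}{3380} \approx -0.00029586$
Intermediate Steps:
$L{\left(F \right)} = 3 F$ ($L{\left(F \right)} = - 3 \frac{F}{-1} = - 3 F \left(-1\right) = - 3 \left(- F\right) = 3 F$)
$H{\left(m \right)} = 7 + m$
$N{\left(I \right)} = 2$
$\frac{1}{N{\left(-5 \right)} 3114 + \left(107 \left(-90\right) + H{\left(L{\left(5 \right)} \right)}\right)} = \frac{1}{2 \cdot 3114 + \left(107 \left(-90\right) + \left(7 + 3 \cdot 5\right)\right)} = \frac{1}{6228 + \left(-9630 + \left(7 + 15\right)\right)} = \frac{1}{6228 + \left(-9630 + 22\right)} = \frac{1}{6228 - 9608} = \frac{1}{-3380} = - \frac{1}{3380}$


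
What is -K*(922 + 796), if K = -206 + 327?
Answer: -207878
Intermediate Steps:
K = 121
-K*(922 + 796) = -121*(922 + 796) = -121*1718 = -1*207878 = -207878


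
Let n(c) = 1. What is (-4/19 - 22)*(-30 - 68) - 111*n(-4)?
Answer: 39247/19 ≈ 2065.6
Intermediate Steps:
(-4/19 - 22)*(-30 - 68) - 111*n(-4) = (-4/19 - 22)*(-30 - 68) - 111*1 = (-4*1/19 - 22)*(-98) - 111 = (-4/19 - 22)*(-98) - 111 = -422/19*(-98) - 111 = 41356/19 - 111 = 39247/19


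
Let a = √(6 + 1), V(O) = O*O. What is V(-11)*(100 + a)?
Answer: 12100 + 121*√7 ≈ 12420.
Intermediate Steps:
V(O) = O²
a = √7 ≈ 2.6458
V(-11)*(100 + a) = (-11)²*(100 + √7) = 121*(100 + √7) = 12100 + 121*√7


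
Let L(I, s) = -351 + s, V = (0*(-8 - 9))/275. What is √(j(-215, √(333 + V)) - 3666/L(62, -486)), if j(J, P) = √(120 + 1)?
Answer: √133021/93 ≈ 3.9217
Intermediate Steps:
V = 0 (V = (0*(-17))*(1/275) = 0*(1/275) = 0)
j(J, P) = 11 (j(J, P) = √121 = 11)
√(j(-215, √(333 + V)) - 3666/L(62, -486)) = √(11 - 3666/(-351 - 486)) = √(11 - 3666/(-837)) = √(11 - 3666*(-1/837)) = √(11 + 1222/279) = √(4291/279) = √133021/93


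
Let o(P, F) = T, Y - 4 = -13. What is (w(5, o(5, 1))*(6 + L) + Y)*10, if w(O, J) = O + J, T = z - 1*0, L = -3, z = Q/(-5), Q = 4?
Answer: 36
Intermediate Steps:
Y = -9 (Y = 4 - 13 = -9)
z = -4/5 (z = 4/(-5) = 4*(-1/5) = -4/5 ≈ -0.80000)
T = -4/5 (T = -4/5 - 1*0 = -4/5 + 0 = -4/5 ≈ -0.80000)
o(P, F) = -4/5
w(O, J) = J + O
(w(5, o(5, 1))*(6 + L) + Y)*10 = ((-4/5 + 5)*(6 - 3) - 9)*10 = ((21/5)*3 - 9)*10 = (63/5 - 9)*10 = (18/5)*10 = 36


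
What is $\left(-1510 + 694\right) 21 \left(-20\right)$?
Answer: $342720$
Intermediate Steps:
$\left(-1510 + 694\right) 21 \left(-20\right) = \left(-816\right) \left(-420\right) = 342720$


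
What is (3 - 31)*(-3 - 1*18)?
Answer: 588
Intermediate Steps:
(3 - 31)*(-3 - 1*18) = -28*(-3 - 18) = -28*(-21) = 588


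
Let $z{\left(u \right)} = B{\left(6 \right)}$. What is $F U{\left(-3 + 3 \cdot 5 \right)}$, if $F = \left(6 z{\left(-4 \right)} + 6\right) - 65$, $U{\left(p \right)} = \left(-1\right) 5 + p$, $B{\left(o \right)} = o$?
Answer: $-161$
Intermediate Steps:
$z{\left(u \right)} = 6$
$U{\left(p \right)} = -5 + p$
$F = -23$ ($F = \left(6 \cdot 6 + 6\right) - 65 = \left(36 + 6\right) - 65 = 42 - 65 = -23$)
$F U{\left(-3 + 3 \cdot 5 \right)} = - 23 \left(-5 + \left(-3 + 3 \cdot 5\right)\right) = - 23 \left(-5 + \left(-3 + 15\right)\right) = - 23 \left(-5 + 12\right) = \left(-23\right) 7 = -161$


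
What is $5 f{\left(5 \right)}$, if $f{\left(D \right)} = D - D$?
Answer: $0$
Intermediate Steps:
$f{\left(D \right)} = 0$
$5 f{\left(5 \right)} = 5 \cdot 0 = 0$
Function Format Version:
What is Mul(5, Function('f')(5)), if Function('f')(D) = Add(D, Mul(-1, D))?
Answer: 0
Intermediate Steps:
Function('f')(D) = 0
Mul(5, Function('f')(5)) = Mul(5, 0) = 0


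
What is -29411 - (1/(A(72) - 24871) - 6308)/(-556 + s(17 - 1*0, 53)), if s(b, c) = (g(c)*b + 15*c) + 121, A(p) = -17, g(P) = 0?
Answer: -52671230995/1791936 ≈ -29393.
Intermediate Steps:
s(b, c) = 121 + 15*c (s(b, c) = (0*b + 15*c) + 121 = (0 + 15*c) + 121 = 15*c + 121 = 121 + 15*c)
-29411 - (1/(A(72) - 24871) - 6308)/(-556 + s(17 - 1*0, 53)) = -29411 - (1/(-17 - 24871) - 6308)/(-556 + (121 + 15*53)) = -29411 - (1/(-24888) - 6308)/(-556 + (121 + 795)) = -29411 - (-1/24888 - 6308)/(-556 + 916) = -29411 - (-156993505)/(24888*360) = -29411 - 1*(-31398701/1791936) = -29411 + 31398701/1791936 = -52671230995/1791936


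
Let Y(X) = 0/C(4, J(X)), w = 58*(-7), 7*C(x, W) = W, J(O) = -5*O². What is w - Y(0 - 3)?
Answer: -406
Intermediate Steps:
C(x, W) = W/7
w = -406
Y(X) = 0 (Y(X) = 0/(((-5*X²)/7)) = 0/((-5*X²/7)) = 0*(-7/(5*X²)) = 0)
w - Y(0 - 3) = -406 - 1*0 = -406 + 0 = -406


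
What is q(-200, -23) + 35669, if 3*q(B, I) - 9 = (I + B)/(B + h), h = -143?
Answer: 36706711/1029 ≈ 35672.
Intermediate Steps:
q(B, I) = 3 + (B + I)/(3*(-143 + B)) (q(B, I) = 3 + ((I + B)/(B - 143))/3 = 3 + ((B + I)/(-143 + B))/3 = 3 + (B + I)/(3*(-143 + B)))
q(-200, -23) + 35669 = (-1287 - 23 + 10*(-200))/(3*(-143 - 200)) + 35669 = (⅓)*(-1287 - 23 - 2000)/(-343) + 35669 = (⅓)*(-1/343)*(-3310) + 35669 = 3310/1029 + 35669 = 36706711/1029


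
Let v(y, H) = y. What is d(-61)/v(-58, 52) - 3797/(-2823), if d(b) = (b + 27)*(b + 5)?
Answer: -2577383/81867 ≈ -31.483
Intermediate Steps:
d(b) = (5 + b)*(27 + b) (d(b) = (27 + b)*(5 + b) = (5 + b)*(27 + b))
d(-61)/v(-58, 52) - 3797/(-2823) = (135 + (-61)**2 + 32*(-61))/(-58) - 3797/(-2823) = (135 + 3721 - 1952)*(-1/58) - 3797*(-1/2823) = 1904*(-1/58) + 3797/2823 = -952/29 + 3797/2823 = -2577383/81867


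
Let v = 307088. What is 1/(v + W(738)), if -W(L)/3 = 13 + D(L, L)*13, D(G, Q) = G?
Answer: 1/278267 ≈ 3.5937e-6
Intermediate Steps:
W(L) = -39 - 39*L (W(L) = -3*(13 + L*13) = -3*(13 + 13*L) = -39 - 39*L)
1/(v + W(738)) = 1/(307088 + (-39 - 39*738)) = 1/(307088 + (-39 - 28782)) = 1/(307088 - 28821) = 1/278267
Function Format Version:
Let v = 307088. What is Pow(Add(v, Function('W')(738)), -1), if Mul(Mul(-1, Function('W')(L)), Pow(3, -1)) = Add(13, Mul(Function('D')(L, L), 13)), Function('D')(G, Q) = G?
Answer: Rational(1, 278267) ≈ 3.5937e-6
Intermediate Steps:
Function('W')(L) = Add(-39, Mul(-39, L)) (Function('W')(L) = Mul(-3, Add(13, Mul(L, 13))) = Mul(-3, Add(13, Mul(13, L))) = Add(-39, Mul(-39, L)))
Pow(Add(v, Function('W')(738)), -1) = Pow(Add(307088, Add(-39, Mul(-39, 738))), -1) = Pow(Add(307088, Add(-39, -28782)), -1) = Pow(Add(307088, -28821), -1) = Pow(278267, -1) = Rational(1, 278267)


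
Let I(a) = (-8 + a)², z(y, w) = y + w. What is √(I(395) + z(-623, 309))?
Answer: √149455 ≈ 386.59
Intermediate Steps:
z(y, w) = w + y
√(I(395) + z(-623, 309)) = √((-8 + 395)² + (309 - 623)) = √(387² - 314) = √(149769 - 314) = √149455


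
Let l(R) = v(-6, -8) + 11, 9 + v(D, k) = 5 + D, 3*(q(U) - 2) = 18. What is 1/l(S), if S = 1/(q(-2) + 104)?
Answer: 1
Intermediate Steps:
q(U) = 8 (q(U) = 2 + (⅓)*18 = 2 + 6 = 8)
v(D, k) = -4 + D (v(D, k) = -9 + (5 + D) = -4 + D)
S = 1/112 (S = 1/(8 + 104) = 1/112 ≈ 0.0089286)
l(R) = 1 (l(R) = (-4 - 6) + 11 = -10 + 11 = 1)
1/l(S) = 1/1 = 1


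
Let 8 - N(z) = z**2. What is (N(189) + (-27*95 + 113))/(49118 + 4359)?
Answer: -38165/53477 ≈ -0.71367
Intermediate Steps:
N(z) = 8 - z**2
(N(189) + (-27*95 + 113))/(49118 + 4359) = ((8 - 1*189**2) + (-27*95 + 113))/(49118 + 4359) = ((8 - 1*35721) + (-2565 + 113))/53477 = ((8 - 35721) - 2452)*(1/53477) = (-35713 - 2452)*(1/53477) = -38165*1/53477 = -38165/53477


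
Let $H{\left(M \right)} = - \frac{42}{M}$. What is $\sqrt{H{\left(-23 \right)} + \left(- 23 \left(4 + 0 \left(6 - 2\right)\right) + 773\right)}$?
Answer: $\frac{3 \sqrt{40135}}{23} \approx 26.131$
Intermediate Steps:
$\sqrt{H{\left(-23 \right)} + \left(- 23 \left(4 + 0 \left(6 - 2\right)\right) + 773\right)} = \sqrt{- \frac{42}{-23} + \left(- 23 \left(4 + 0 \left(6 - 2\right)\right) + 773\right)} = \sqrt{\left(-42\right) \left(- \frac{1}{23}\right) + \left(- 23 \left(4 + 0 \cdot 4\right) + 773\right)} = \sqrt{\frac{42}{23} + \left(- 23 \left(4 + 0\right) + 773\right)} = \sqrt{\frac{42}{23} + \left(\left(-23\right) 4 + 773\right)} = \sqrt{\frac{42}{23} + \left(-92 + 773\right)} = \sqrt{\frac{42}{23} + 681} = \sqrt{\frac{15705}{23}} = \frac{3 \sqrt{40135}}{23}$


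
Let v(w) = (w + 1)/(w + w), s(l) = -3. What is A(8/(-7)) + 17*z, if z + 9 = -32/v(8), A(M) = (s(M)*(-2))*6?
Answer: -9757/9 ≈ -1084.1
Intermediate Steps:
v(w) = (1 + w)/(2*w) (v(w) = (1 + w)/((2*w)) = (1 + w)*(1/(2*w)) = (1 + w)/(2*w))
A(M) = 36 (A(M) = -3*(-2)*6 = 6*6 = 36)
z = -593/9 (z = -9 - 32*16/(1 + 8) = -9 - 32/((½)*(⅛)*9) = -9 - 32/9/16 = -9 - 32*16/9 = -9 - 512/9 = -593/9 ≈ -65.889)
A(8/(-7)) + 17*z = 36 + 17*(-593/9) = 36 - 10081/9 = -9757/9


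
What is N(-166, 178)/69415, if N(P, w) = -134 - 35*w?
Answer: -6364/69415 ≈ -0.091681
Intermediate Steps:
N(P, w) = -134 - 35*w
N(-166, 178)/69415 = (-134 - 35*178)/69415 = (-134 - 6230)*(1/69415) = -6364*1/69415 = -6364/69415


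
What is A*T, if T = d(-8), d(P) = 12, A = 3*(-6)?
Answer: -216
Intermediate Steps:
A = -18
T = 12
A*T = -18*12 = -216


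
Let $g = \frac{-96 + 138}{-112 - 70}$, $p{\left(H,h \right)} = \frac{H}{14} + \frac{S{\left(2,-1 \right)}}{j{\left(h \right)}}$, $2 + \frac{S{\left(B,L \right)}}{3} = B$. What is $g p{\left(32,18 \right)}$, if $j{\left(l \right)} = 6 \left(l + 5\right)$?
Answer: $- \frac{48}{91} \approx -0.52747$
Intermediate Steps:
$j{\left(l \right)} = 30 + 6 l$ ($j{\left(l \right)} = 6 \left(5 + l\right) = 30 + 6 l$)
$S{\left(B,L \right)} = -6 + 3 B$
$p{\left(H,h \right)} = \frac{H}{14}$ ($p{\left(H,h \right)} = \frac{H}{14} + \frac{-6 + 3 \cdot 2}{30 + 6 h} = H \frac{1}{14} + \frac{-6 + 6}{30 + 6 h} = \frac{H}{14} + \frac{0}{30 + 6 h} = \frac{H}{14} + 0 = \frac{H}{14}$)
$g = - \frac{3}{13}$ ($g = \frac{42}{-112 - 70} = \frac{42}{-182} = 42 \left(- \frac{1}{182}\right) = - \frac{3}{13} \approx -0.23077$)
$g p{\left(32,18 \right)} = - \frac{3 \cdot \frac{1}{14} \cdot 32}{13} = \left(- \frac{3}{13}\right) \frac{16}{7} = - \frac{48}{91}$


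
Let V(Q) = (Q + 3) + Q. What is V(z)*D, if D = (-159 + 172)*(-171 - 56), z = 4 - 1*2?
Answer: -20657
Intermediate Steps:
z = 2 (z = 4 - 2 = 2)
V(Q) = 3 + 2*Q (V(Q) = (3 + Q) + Q = 3 + 2*Q)
D = -2951 (D = 13*(-227) = -2951)
V(z)*D = (3 + 2*2)*(-2951) = (3 + 4)*(-2951) = 7*(-2951) = -20657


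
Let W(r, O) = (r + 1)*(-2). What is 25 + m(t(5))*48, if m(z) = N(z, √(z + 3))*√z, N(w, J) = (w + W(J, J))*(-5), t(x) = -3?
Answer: 25 + 1200*I*√3 ≈ 25.0 + 2078.5*I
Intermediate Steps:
W(r, O) = -2 - 2*r (W(r, O) = (1 + r)*(-2) = -2 - 2*r)
N(w, J) = 10 - 5*w + 10*J (N(w, J) = (w + (-2 - 2*J))*(-5) = (-2 + w - 2*J)*(-5) = 10 - 5*w + 10*J)
m(z) = √z*(10 - 5*z + 10*√(3 + z)) (m(z) = (10 - 5*z + 10*√(z + 3))*√z = (10 - 5*z + 10*√(3 + z))*√z = √z*(10 - 5*z + 10*√(3 + z)))
25 + m(t(5))*48 = 25 + (5*√(-3)*(2 - 1*(-3) + 2*√(3 - 3)))*48 = 25 + (5*(I*√3)*(2 + 3 + 2*√0))*48 = 25 + (5*(I*√3)*(2 + 3 + 2*0))*48 = 25 + (5*(I*√3)*(2 + 3 + 0))*48 = 25 + (5*(I*√3)*5)*48 = 25 + (25*I*√3)*48 = 25 + 1200*I*√3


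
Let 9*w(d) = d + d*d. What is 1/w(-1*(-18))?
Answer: 1/38 ≈ 0.026316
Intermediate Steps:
w(d) = d/9 + d²/9 (w(d) = (d + d*d)/9 = (d + d²)/9 = d/9 + d²/9)
1/w(-1*(-18)) = 1/((-1*(-18))*(1 - 1*(-18))/9) = 1/((⅑)*18*(1 + 18)) = 1/((⅑)*18*19) = 1/38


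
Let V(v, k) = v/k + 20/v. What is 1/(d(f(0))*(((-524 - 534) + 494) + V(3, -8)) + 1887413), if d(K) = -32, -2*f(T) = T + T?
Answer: 3/5715779 ≈ 5.2486e-7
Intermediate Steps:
f(T) = -T (f(T) = -(T + T)/2 = -T)
V(v, k) = 20/v + v/k
1/(d(f(0))*(((-524 - 534) + 494) + V(3, -8)) + 1887413) = 1/(-32*(((-524 - 534) + 494) + (20/3 + 3/(-8))) + 1887413) = 1/(-32*((-1058 + 494) + (20*(⅓) + 3*(-⅛))) + 1887413) = 1/(-32*(-564 + (20/3 - 3/8)) + 1887413) = 1/(-32*(-564 + 151/24) + 1887413) = 1/(-32*(-13385/24) + 1887413) = 1/(53540/3 + 1887413) = 1/(5715779/3) = 3/5715779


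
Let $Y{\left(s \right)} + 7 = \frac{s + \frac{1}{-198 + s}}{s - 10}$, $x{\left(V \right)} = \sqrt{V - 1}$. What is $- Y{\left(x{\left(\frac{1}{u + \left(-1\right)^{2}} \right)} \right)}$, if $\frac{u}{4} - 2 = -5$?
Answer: $\frac{139645091}{19981528} + \frac{134696 i \sqrt{33}}{7493073} \approx 6.9887 + 0.10326 i$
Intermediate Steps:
$u = -12$ ($u = 8 + 4 \left(-5\right) = 8 - 20 = -12$)
$x{\left(V \right)} = \sqrt{-1 + V}$
$Y{\left(s \right)} = -7 + \frac{s + \frac{1}{-198 + s}}{-10 + s}$ ($Y{\left(s \right)} = -7 + \frac{s + \frac{1}{-198 + s}}{s - 10} = -7 + \frac{s + \frac{1}{-198 + s}}{-10 + s}$)
$- Y{\left(x{\left(\frac{1}{u + \left(-1\right)^{2}} \right)} \right)} = - \frac{-13859 - 6 \left(\sqrt{-1 + \frac{1}{-12 + \left(-1\right)^{2}}}\right)^{2} + 1258 \sqrt{-1 + \frac{1}{-12 + \left(-1\right)^{2}}}}{1980 + \left(\sqrt{-1 + \frac{1}{-12 + \left(-1\right)^{2}}}\right)^{2} - 208 \sqrt{-1 + \frac{1}{-12 + \left(-1\right)^{2}}}} = - \frac{-13859 - 6 \left(\sqrt{-1 + \frac{1}{-12 + 1}}\right)^{2} + 1258 \sqrt{-1 + \frac{1}{-12 + 1}}}{1980 + \left(\sqrt{-1 + \frac{1}{-12 + 1}}\right)^{2} - 208 \sqrt{-1 + \frac{1}{-12 + 1}}} = - \frac{-13859 - 6 \left(\sqrt{-1 + \frac{1}{-11}}\right)^{2} + 1258 \sqrt{-1 + \frac{1}{-11}}}{1980 + \left(\sqrt{-1 + \frac{1}{-11}}\right)^{2} - 208 \sqrt{-1 + \frac{1}{-11}}} = - \frac{-13859 - 6 \left(\sqrt{-1 - \frac{1}{11}}\right)^{2} + 1258 \sqrt{-1 - \frac{1}{11}}}{1980 + \left(\sqrt{-1 - \frac{1}{11}}\right)^{2} - 208 \sqrt{-1 - \frac{1}{11}}} = - \frac{-13859 - 6 \left(\sqrt{- \frac{12}{11}}\right)^{2} + 1258 \sqrt{- \frac{12}{11}}}{1980 + \left(\sqrt{- \frac{12}{11}}\right)^{2} - 208 \sqrt{- \frac{12}{11}}} = - \frac{-13859 - 6 \left(\frac{2 i \sqrt{33}}{11}\right)^{2} + 1258 \frac{2 i \sqrt{33}}{11}}{1980 + \left(\frac{2 i \sqrt{33}}{11}\right)^{2} - 208 \frac{2 i \sqrt{33}}{11}} = - \frac{-13859 - - \frac{72}{11} + \frac{2516 i \sqrt{33}}{11}}{1980 - \frac{12}{11} - \frac{416 i \sqrt{33}}{11}} = - \frac{-13859 + \frac{72}{11} + \frac{2516 i \sqrt{33}}{11}}{\frac{21768}{11} - \frac{416 i \sqrt{33}}{11}} = - \frac{- \frac{152377}{11} + \frac{2516 i \sqrt{33}}{11}}{\frac{21768}{11} - \frac{416 i \sqrt{33}}{11}}$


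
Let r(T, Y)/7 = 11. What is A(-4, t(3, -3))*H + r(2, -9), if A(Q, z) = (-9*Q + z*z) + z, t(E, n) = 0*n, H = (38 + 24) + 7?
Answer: 2561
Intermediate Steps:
H = 69 (H = 62 + 7 = 69)
r(T, Y) = 77 (r(T, Y) = 7*11 = 77)
t(E, n) = 0
A(Q, z) = z + z² - 9*Q (A(Q, z) = (-9*Q + z²) + z = (z² - 9*Q) + z = z + z² - 9*Q)
A(-4, t(3, -3))*H + r(2, -9) = (0 + 0² - 9*(-4))*69 + 77 = (0 + 0 + 36)*69 + 77 = 36*69 + 77 = 2484 + 77 = 2561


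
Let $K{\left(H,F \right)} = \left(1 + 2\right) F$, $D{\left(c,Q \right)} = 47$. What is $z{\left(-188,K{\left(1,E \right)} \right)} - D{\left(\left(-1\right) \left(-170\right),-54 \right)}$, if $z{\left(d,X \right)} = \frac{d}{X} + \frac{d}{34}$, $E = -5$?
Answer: $- \frac{10199}{255} \approx -39.996$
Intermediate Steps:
$K{\left(H,F \right)} = 3 F$
$z{\left(d,X \right)} = \frac{d}{34} + \frac{d}{X}$ ($z{\left(d,X \right)} = \frac{d}{X} + d \frac{1}{34} = \frac{d}{X} + \frac{d}{34} = \frac{d}{34} + \frac{d}{X}$)
$z{\left(-188,K{\left(1,E \right)} \right)} - D{\left(\left(-1\right) \left(-170\right),-54 \right)} = \left(\frac{1}{34} \left(-188\right) - \frac{188}{3 \left(-5\right)}\right) - 47 = \left(- \frac{94}{17} - \frac{188}{-15}\right) - 47 = \left(- \frac{94}{17} - - \frac{188}{15}\right) - 47 = \left(- \frac{94}{17} + \frac{188}{15}\right) - 47 = \frac{1786}{255} - 47 = - \frac{10199}{255}$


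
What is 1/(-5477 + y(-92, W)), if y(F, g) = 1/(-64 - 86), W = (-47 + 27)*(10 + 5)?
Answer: -150/821551 ≈ -0.00018258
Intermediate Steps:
W = -300 (W = -20*15 = -300)
y(F, g) = -1/150 (y(F, g) = 1/(-150) = -1/150)
1/(-5477 + y(-92, W)) = 1/(-5477 - 1/150) = 1/(-821551/150) = -150/821551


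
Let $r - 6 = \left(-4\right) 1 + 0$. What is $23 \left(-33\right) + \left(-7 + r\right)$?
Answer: $-764$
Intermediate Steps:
$r = 2$ ($r = 6 + \left(\left(-4\right) 1 + 0\right) = 6 + \left(-4 + 0\right) = 6 - 4 = 2$)
$23 \left(-33\right) + \left(-7 + r\right) = 23 \left(-33\right) + \left(-7 + 2\right) = -759 - 5 = -764$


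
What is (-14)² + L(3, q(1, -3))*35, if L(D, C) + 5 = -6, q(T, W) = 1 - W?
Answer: -189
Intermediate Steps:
L(D, C) = -11 (L(D, C) = -5 - 6 = -11)
(-14)² + L(3, q(1, -3))*35 = (-14)² - 11*35 = 196 - 385 = -189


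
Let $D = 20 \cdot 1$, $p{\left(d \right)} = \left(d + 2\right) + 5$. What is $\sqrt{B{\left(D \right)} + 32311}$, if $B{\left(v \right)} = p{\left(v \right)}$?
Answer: $\sqrt{32338} \approx 179.83$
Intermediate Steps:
$p{\left(d \right)} = 7 + d$ ($p{\left(d \right)} = \left(2 + d\right) + 5 = 7 + d$)
$D = 20$
$B{\left(v \right)} = 7 + v$
$\sqrt{B{\left(D \right)} + 32311} = \sqrt{\left(7 + 20\right) + 32311} = \sqrt{27 + 32311} = \sqrt{32338}$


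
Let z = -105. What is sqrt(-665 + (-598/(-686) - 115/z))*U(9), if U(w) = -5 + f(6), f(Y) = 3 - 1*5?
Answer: -I*sqrt(14327481)/21 ≈ -180.25*I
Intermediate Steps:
f(Y) = -2 (f(Y) = 3 - 5 = -2)
U(w) = -7 (U(w) = -5 - 2 = -7)
sqrt(-665 + (-598/(-686) - 115/z))*U(9) = sqrt(-665 + (-598/(-686) - 115/(-105)))*(-7) = sqrt(-665 + (-598*(-1/686) - 115*(-1/105)))*(-7) = sqrt(-665 + (299/343 + 23/21))*(-7) = sqrt(-665 + 2024/1029)*(-7) = sqrt(-682261/1029)*(-7) = (I*sqrt(14327481)/147)*(-7) = -I*sqrt(14327481)/21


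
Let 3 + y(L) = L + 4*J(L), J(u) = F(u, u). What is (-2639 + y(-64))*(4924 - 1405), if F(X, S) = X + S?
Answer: -11324142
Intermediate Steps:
F(X, S) = S + X
J(u) = 2*u (J(u) = u + u = 2*u)
y(L) = -3 + 9*L (y(L) = -3 + (L + 4*(2*L)) = -3 + (L + 8*L) = -3 + 9*L)
(-2639 + y(-64))*(4924 - 1405) = (-2639 + (-3 + 9*(-64)))*(4924 - 1405) = (-2639 + (-3 - 576))*3519 = (-2639 - 579)*3519 = -3218*3519 = -11324142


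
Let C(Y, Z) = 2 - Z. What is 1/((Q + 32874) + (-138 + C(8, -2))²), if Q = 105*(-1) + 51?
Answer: 1/50776 ≈ 1.9694e-5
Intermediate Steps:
Q = -54 (Q = -105 + 51 = -54)
1/((Q + 32874) + (-138 + C(8, -2))²) = 1/((-54 + 32874) + (-138 + (2 - 1*(-2)))²) = 1/(32820 + (-138 + (2 + 2))²) = 1/(32820 + (-138 + 4)²) = 1/(32820 + (-134)²) = 1/(32820 + 17956) = 1/50776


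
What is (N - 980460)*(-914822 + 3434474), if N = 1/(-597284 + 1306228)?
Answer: -437847004633191207/177236 ≈ -2.4704e+12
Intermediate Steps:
N = 1/708944 ≈ 1.4105e-6
(N - 980460)*(-914822 + 3434474) = (1/708944 - 980460)*(-914822 + 3434474) = -695091234239/708944*2519652 = -437847004633191207/177236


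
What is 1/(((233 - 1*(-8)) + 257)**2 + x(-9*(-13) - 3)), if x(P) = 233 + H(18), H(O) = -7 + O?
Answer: 1/248248 ≈ 4.0282e-6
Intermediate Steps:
x(P) = 244 (x(P) = 233 + (-7 + 18) = 233 + 11 = 244)
1/(((233 - 1*(-8)) + 257)**2 + x(-9*(-13) - 3)) = 1/(((233 - 1*(-8)) + 257)**2 + 244) = 1/(((233 + 8) + 257)**2 + 244) = 1/((241 + 257)**2 + 244) = 1/(498**2 + 244) = 1/(248004 + 244) = 1/248248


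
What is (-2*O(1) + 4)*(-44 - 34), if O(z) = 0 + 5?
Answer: 468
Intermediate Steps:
O(z) = 5
(-2*O(1) + 4)*(-44 - 34) = (-2*5 + 4)*(-44 - 34) = (-10 + 4)*(-78) = -6*(-78) = 468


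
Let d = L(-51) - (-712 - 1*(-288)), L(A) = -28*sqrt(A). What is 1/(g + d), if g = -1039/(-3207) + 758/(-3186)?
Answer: 614909165539311/318749733830853866 + 20299484162223*I*sqrt(51)/159374866915426933 ≈ 0.0019291 + 0.0009096*I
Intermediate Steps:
g = 146558/1702917 (g = -1039*(-1/3207) + 758*(-1/3186) = 1039/3207 - 379/1593 = 146558/1702917 ≈ 0.086063)
d = 424 - 28*I*sqrt(51) (d = -28*I*sqrt(51) - (-712 - 1*(-288)) = -28*I*sqrt(51) - (-712 + 288) = -28*I*sqrt(51) - 1*(-424) = -28*I*sqrt(51) + 424 = 424 - 28*I*sqrt(51) ≈ 424.0 - 199.96*I)
1/(g + d) = 1/(146558/1702917 + (424 - 28*I*sqrt(51))) = 1/(722183366/1702917 - 28*I*sqrt(51))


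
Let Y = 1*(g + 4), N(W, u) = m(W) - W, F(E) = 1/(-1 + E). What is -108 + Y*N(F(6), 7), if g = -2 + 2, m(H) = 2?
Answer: -504/5 ≈ -100.80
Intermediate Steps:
g = 0
N(W, u) = 2 - W
Y = 4 (Y = 1*(0 + 4) = 1*4 = 4)
-108 + Y*N(F(6), 7) = -108 + 4*(2 - 1/(-1 + 6)) = -108 + 4*(2 - 1/5) = -108 + 4*(2 - 1*⅕) = -108 + 4*(2 - ⅕) = -108 + 4*(9/5) = -108 + 36/5 = -504/5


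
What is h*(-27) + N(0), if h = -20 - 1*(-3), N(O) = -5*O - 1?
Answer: 458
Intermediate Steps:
N(O) = -1 - 5*O
h = -17 (h = -20 + 3 = -17)
h*(-27) + N(0) = -17*(-27) + (-1 - 5*0) = 459 + (-1 + 0) = 459 - 1 = 458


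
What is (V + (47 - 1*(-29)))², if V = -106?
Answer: 900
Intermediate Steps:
(V + (47 - 1*(-29)))² = (-106 + (47 - 1*(-29)))² = (-106 + (47 + 29))² = (-106 + 76)² = (-30)² = 900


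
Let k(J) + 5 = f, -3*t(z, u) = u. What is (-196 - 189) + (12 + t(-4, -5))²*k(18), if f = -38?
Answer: -75748/9 ≈ -8416.4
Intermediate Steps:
t(z, u) = -u/3
k(J) = -43 (k(J) = -5 - 38 = -43)
(-196 - 189) + (12 + t(-4, -5))²*k(18) = (-196 - 189) + (12 - ⅓*(-5))²*(-43) = -385 + (12 + 5/3)²*(-43) = -385 + (41/3)²*(-43) = -385 + (1681/9)*(-43) = -385 - 72283/9 = -75748/9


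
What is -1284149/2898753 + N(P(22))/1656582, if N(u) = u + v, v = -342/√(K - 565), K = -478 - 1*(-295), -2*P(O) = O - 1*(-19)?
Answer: -16301590369/36797103772 + 57*I*√187/103260278 ≈ -0.44301 + 7.5485e-6*I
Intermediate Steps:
P(O) = -19/2 - O/2 (P(O) = -(O - 1*(-19))/2 = -(O + 19)/2 = -(19 + O)/2 = -19/2 - O/2)
K = -183 (K = -478 + 295 = -183)
v = 171*I*√187/187 (v = -342/√(-183 - 565) = -342*(-I*√187/374) = -(-171)*I*√187/187 = 171*I*√187/187 ≈ 12.505*I)
N(u) = u + 171*I*√187/187
-1284149/2898753 + N(P(22))/1656582 = -1284149/2898753 + ((-19/2 - ½*22) + 171*I*√187/187)/1656582 = -1284149*1/2898753 + ((-19/2 - 11) + 171*I*√187/187)*(1/1656582) = -44281/99957 + (-41/2 + 171*I*√187/187)*(1/1656582) = -44281/99957 + (-41/3313164 + 57*I*√187/103260278) = -16301590369/36797103772 + 57*I*√187/103260278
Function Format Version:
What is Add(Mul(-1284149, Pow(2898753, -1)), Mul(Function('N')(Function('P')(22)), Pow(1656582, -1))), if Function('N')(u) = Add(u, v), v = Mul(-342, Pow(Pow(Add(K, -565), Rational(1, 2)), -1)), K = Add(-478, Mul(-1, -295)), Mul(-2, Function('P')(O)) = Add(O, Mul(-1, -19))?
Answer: Add(Rational(-16301590369, 36797103772), Mul(Rational(57, 103260278), I, Pow(187, Rational(1, 2)))) ≈ Add(-0.44301, Mul(7.5485e-6, I))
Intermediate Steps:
Function('P')(O) = Add(Rational(-19, 2), Mul(Rational(-1, 2), O)) (Function('P')(O) = Mul(Rational(-1, 2), Add(O, Mul(-1, -19))) = Mul(Rational(-1, 2), Add(O, 19)) = Mul(Rational(-1, 2), Add(19, O)) = Add(Rational(-19, 2), Mul(Rational(-1, 2), O)))
K = -183 (K = Add(-478, 295) = -183)
v = Mul(Rational(171, 187), I, Pow(187, Rational(1, 2))) (v = Mul(-342, Pow(Pow(Add(-183, -565), Rational(1, 2)), -1)) = Mul(-342, Pow(Pow(-748, Rational(1, 2)), -1)) = Mul(-342, Pow(Mul(2, I, Pow(187, Rational(1, 2))), -1)) = Mul(-342, Mul(Rational(-1, 374), I, Pow(187, Rational(1, 2)))) = Mul(Rational(171, 187), I, Pow(187, Rational(1, 2))) ≈ Mul(12.505, I))
Function('N')(u) = Add(u, Mul(Rational(171, 187), I, Pow(187, Rational(1, 2))))
Add(Mul(-1284149, Pow(2898753, -1)), Mul(Function('N')(Function('P')(22)), Pow(1656582, -1))) = Add(Mul(-1284149, Pow(2898753, -1)), Mul(Add(Add(Rational(-19, 2), Mul(Rational(-1, 2), 22)), Mul(Rational(171, 187), I, Pow(187, Rational(1, 2)))), Pow(1656582, -1))) = Add(Mul(-1284149, Rational(1, 2898753)), Mul(Add(Add(Rational(-19, 2), -11), Mul(Rational(171, 187), I, Pow(187, Rational(1, 2)))), Rational(1, 1656582))) = Add(Rational(-44281, 99957), Mul(Add(Rational(-41, 2), Mul(Rational(171, 187), I, Pow(187, Rational(1, 2)))), Rational(1, 1656582))) = Add(Rational(-44281, 99957), Add(Rational(-41, 3313164), Mul(Rational(57, 103260278), I, Pow(187, Rational(1, 2))))) = Add(Rational(-16301590369, 36797103772), Mul(Rational(57, 103260278), I, Pow(187, Rational(1, 2))))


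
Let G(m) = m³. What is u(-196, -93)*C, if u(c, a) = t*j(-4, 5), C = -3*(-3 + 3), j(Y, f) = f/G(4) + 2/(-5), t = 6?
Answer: 0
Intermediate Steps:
j(Y, f) = -⅖ + f/64 (j(Y, f) = f/(4³) + 2/(-5) = f/64 + 2*(-⅕) = f*(1/64) - ⅖ = f/64 - ⅖ = -⅖ + f/64)
C = 0 (C = -3*0 = 0)
u(c, a) = -309/160 (u(c, a) = 6*(-⅖ + (1/64)*5) = 6*(-⅖ + 5/64) = 6*(-103/320) = -309/160)
u(-196, -93)*C = -309/160*0 = 0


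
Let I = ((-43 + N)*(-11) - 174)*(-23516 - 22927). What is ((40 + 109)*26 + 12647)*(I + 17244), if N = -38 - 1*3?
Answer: -575178714126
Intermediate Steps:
N = -41 (N = -38 - 3 = -41)
I = -34832250 (I = ((-43 - 41)*(-11) - 174)*(-23516 - 22927) = (-84*(-11) - 174)*(-46443) = (924 - 174)*(-46443) = 750*(-46443) = -34832250)
((40 + 109)*26 + 12647)*(I + 17244) = ((40 + 109)*26 + 12647)*(-34832250 + 17244) = (149*26 + 12647)*(-34815006) = (3874 + 12647)*(-34815006) = 16521*(-34815006) = -575178714126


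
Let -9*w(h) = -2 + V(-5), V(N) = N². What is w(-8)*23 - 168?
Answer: -2041/9 ≈ -226.78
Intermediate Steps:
w(h) = -23/9 (w(h) = -(-2 + (-5)²)/9 = -(-2 + 25)/9 = -⅑*23 = -23/9)
w(-8)*23 - 168 = -23/9*23 - 168 = -529/9 - 168 = -2041/9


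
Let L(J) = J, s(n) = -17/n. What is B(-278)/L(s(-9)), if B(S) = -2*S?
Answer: 5004/17 ≈ 294.35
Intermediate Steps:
B(-278)/L(s(-9)) = (-2*(-278))/((-17/(-9))) = 556/((-17*(-⅑))) = 556/(17/9) = 556*(9/17) = 5004/17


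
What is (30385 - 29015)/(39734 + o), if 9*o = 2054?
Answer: 1233/35966 ≈ 0.034282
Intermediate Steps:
o = 2054/9 (o = (1/9)*2054 = 2054/9 ≈ 228.22)
(30385 - 29015)/(39734 + o) = (30385 - 29015)/(39734 + 2054/9) = 1370/(359660/9) = 1370*(9/359660) = 1233/35966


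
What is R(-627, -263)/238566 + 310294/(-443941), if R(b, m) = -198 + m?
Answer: -74230255205/105909228606 ≈ -0.70089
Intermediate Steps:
R(-627, -263)/238566 + 310294/(-443941) = (-198 - 263)/238566 + 310294/(-443941) = -461*1/238566 + 310294*(-1/443941) = -461/238566 - 310294/443941 = -74230255205/105909228606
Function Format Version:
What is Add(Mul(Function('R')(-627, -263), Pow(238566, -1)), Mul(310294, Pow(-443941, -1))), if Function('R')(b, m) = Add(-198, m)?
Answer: Rational(-74230255205, 105909228606) ≈ -0.70089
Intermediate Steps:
Add(Mul(Function('R')(-627, -263), Pow(238566, -1)), Mul(310294, Pow(-443941, -1))) = Add(Mul(Add(-198, -263), Pow(238566, -1)), Mul(310294, Pow(-443941, -1))) = Add(Mul(-461, Rational(1, 238566)), Mul(310294, Rational(-1, 443941))) = Add(Rational(-461, 238566), Rational(-310294, 443941)) = Rational(-74230255205, 105909228606)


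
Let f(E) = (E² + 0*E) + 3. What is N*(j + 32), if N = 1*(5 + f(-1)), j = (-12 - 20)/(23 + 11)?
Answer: 4752/17 ≈ 279.53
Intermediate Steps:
f(E) = 3 + E² (f(E) = (E² + 0) + 3 = E² + 3 = 3 + E²)
j = -16/17 (j = -32/34 = -32*1/34 = -16/17 ≈ -0.94118)
N = 9 (N = 1*(5 + (3 + (-1)²)) = 1*(5 + (3 + 1)) = 1*(5 + 4) = 1*9 = 9)
N*(j + 32) = 9*(-16/17 + 32) = 9*(528/17) = 4752/17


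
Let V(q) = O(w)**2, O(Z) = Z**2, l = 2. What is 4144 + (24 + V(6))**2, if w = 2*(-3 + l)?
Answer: 5744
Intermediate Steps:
w = -2 (w = 2*(-3 + 2) = 2*(-1) = -2)
V(q) = 16 (V(q) = ((-2)**2)**2 = 4**2 = 16)
4144 + (24 + V(6))**2 = 4144 + (24 + 16)**2 = 4144 + 40**2 = 4144 + 1600 = 5744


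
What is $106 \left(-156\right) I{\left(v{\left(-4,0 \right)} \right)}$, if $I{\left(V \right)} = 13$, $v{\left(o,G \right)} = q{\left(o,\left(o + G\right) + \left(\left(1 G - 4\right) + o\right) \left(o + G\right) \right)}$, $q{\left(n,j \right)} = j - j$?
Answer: $-214968$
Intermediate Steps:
$q{\left(n,j \right)} = 0$
$v{\left(o,G \right)} = 0$
$106 \left(-156\right) I{\left(v{\left(-4,0 \right)} \right)} = 106 \left(-156\right) 13 = \left(-16536\right) 13 = -214968$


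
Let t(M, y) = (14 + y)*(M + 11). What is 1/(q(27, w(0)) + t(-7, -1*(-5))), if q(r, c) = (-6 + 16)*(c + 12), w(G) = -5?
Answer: 1/146 ≈ 0.0068493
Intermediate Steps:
q(r, c) = 120 + 10*c (q(r, c) = 10*(12 + c) = 120 + 10*c)
t(M, y) = (11 + M)*(14 + y) (t(M, y) = (14 + y)*(11 + M) = (11 + M)*(14 + y))
1/(q(27, w(0)) + t(-7, -1*(-5))) = 1/((120 + 10*(-5)) + (154 + 11*(-1*(-5)) + 14*(-7) - (-7)*(-5))) = 1/((120 - 50) + (154 + 11*5 - 98 - 7*5)) = 1/(70 + (154 + 55 - 98 - 35)) = 1/(70 + 76) = 1/146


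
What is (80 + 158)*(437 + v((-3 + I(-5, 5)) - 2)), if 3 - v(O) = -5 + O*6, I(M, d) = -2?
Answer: 115906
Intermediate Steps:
v(O) = 8 - 6*O (v(O) = 3 - (-5 + O*6) = 3 - (-5 + 6*O) = 3 + (5 - 6*O) = 8 - 6*O)
(80 + 158)*(437 + v((-3 + I(-5, 5)) - 2)) = (80 + 158)*(437 + (8 - 6*((-3 - 2) - 2))) = 238*(437 + (8 - 6*(-5 - 2))) = 238*(437 + (8 - 6*(-7))) = 238*(437 + (8 + 42)) = 238*(437 + 50) = 238*487 = 115906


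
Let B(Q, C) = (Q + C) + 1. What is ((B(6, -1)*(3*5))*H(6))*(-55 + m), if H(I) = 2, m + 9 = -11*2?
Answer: -15480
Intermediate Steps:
m = -31 (m = -9 - 11*2 = -9 - 22 = -31)
B(Q, C) = 1 + C + Q (B(Q, C) = (C + Q) + 1 = 1 + C + Q)
((B(6, -1)*(3*5))*H(6))*(-55 + m) = (((1 - 1 + 6)*(3*5))*2)*(-55 - 31) = ((6*15)*2)*(-86) = (90*2)*(-86) = 180*(-86) = -15480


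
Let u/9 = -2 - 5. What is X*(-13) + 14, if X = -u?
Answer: -805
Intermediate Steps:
u = -63 (u = 9*(-2 - 5) = 9*(-7) = -63)
X = 63 (X = -1*(-63) = 63)
X*(-13) + 14 = 63*(-13) + 14 = -819 + 14 = -805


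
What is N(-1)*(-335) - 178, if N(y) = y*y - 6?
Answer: 1497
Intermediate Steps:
N(y) = -6 + y**2 (N(y) = y**2 - 6 = -6 + y**2)
N(-1)*(-335) - 178 = (-6 + (-1)**2)*(-335) - 178 = (-6 + 1)*(-335) - 178 = -5*(-335) - 178 = 1675 - 178 = 1497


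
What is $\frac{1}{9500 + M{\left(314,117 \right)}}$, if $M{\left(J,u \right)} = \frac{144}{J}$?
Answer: $\frac{157}{1491572} \approx 0.00010526$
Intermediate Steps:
$\frac{1}{9500 + M{\left(314,117 \right)}} = \frac{1}{9500 + \frac{144}{314}} = \frac{1}{9500 + 144 \cdot \frac{1}{314}} = \frac{1}{9500 + \frac{72}{157}} = \frac{1}{\frac{1491572}{157}} = \frac{157}{1491572}$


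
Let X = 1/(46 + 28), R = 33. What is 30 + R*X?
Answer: 2253/74 ≈ 30.446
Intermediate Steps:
X = 1/74 ≈ 0.013514
30 + R*X = 30 + 33*(1/74) = 30 + 33/74 = 2253/74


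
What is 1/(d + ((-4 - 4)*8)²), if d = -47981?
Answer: -1/43885 ≈ -2.2787e-5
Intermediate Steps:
1/(d + ((-4 - 4)*8)²) = 1/(-47981 + ((-4 - 4)*8)²) = 1/(-47981 + (-8*8)²) = 1/(-47981 + (-64)²) = 1/(-47981 + 4096) = 1/(-43885) = -1/43885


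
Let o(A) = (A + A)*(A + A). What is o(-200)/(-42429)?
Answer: -160000/42429 ≈ -3.7710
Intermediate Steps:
o(A) = 4*A² (o(A) = (2*A)*(2*A) = 4*A²)
o(-200)/(-42429) = (4*(-200)²)/(-42429) = (4*40000)*(-1/42429) = 160000*(-1/42429) = -160000/42429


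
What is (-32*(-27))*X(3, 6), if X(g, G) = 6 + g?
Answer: 7776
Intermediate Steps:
(-32*(-27))*X(3, 6) = (-32*(-27))*(6 + 3) = 864*9 = 7776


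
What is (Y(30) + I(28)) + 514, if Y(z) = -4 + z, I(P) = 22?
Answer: 562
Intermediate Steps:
(Y(30) + I(28)) + 514 = ((-4 + 30) + 22) + 514 = (26 + 22) + 514 = 48 + 514 = 562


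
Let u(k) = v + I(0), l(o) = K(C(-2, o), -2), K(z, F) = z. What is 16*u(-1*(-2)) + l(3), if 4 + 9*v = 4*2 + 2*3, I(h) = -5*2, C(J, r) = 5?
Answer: -1235/9 ≈ -137.22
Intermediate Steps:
l(o) = 5
I(h) = -10
v = 10/9 (v = -4/9 + (4*2 + 2*3)/9 = -4/9 + (8 + 6)/9 = -4/9 + (1/9)*14 = -4/9 + 14/9 = 10/9 ≈ 1.1111)
u(k) = -80/9 (u(k) = 10/9 - 10 = -80/9)
16*u(-1*(-2)) + l(3) = 16*(-80/9) + 5 = -1280/9 + 5 = -1235/9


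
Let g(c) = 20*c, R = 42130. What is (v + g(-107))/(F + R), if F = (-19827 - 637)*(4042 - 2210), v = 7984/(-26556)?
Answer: 7104728/124308363801 ≈ 5.7154e-5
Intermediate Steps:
v = -1996/6639 (v = 7984*(-1/26556) = -1996/6639 ≈ -0.30065)
F = -37490048 (F = -20464*1832 = -37490048)
(v + g(-107))/(F + R) = (-1996/6639 + 20*(-107))/(-37490048 + 42130) = (-1996/6639 - 2140)/(-37447918) = -14209456/6639*(-1/37447918) = 7104728/124308363801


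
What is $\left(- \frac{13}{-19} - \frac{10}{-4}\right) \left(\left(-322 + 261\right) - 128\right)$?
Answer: $- \frac{22869}{38} \approx -601.82$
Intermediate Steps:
$\left(- \frac{13}{-19} - \frac{10}{-4}\right) \left(\left(-322 + 261\right) - 128\right) = \left(\left(-13\right) \left(- \frac{1}{19}\right) - - \frac{5}{2}\right) \left(-61 - 128\right) = \left(\frac{13}{19} + \frac{5}{2}\right) \left(-189\right) = \frac{121}{38} \left(-189\right) = - \frac{22869}{38}$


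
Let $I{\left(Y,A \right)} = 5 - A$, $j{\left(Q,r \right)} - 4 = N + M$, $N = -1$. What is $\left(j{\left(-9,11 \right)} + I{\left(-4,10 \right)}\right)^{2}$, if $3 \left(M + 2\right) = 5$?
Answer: $\frac{49}{9} \approx 5.4444$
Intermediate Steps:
$M = - \frac{1}{3}$ ($M = -2 + \frac{1}{3} \cdot 5 = -2 + \frac{5}{3} = - \frac{1}{3} \approx -0.33333$)
$j{\left(Q,r \right)} = \frac{8}{3}$ ($j{\left(Q,r \right)} = 4 - \frac{4}{3} = \frac{8}{3}$)
$\left(j{\left(-9,11 \right)} + I{\left(-4,10 \right)}\right)^{2} = \left(\frac{8}{3} + \left(5 - 10\right)\right)^{2} = \left(\frac{8}{3} - 5\right)^{2} = \left(- \frac{7}{3}\right)^{2} = \frac{49}{9}$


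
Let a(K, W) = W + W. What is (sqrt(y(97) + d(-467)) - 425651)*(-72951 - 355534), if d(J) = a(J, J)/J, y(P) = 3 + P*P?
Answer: 182385068735 - 1285455*sqrt(1046) ≈ 1.8234e+11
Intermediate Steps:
a(K, W) = 2*W
y(P) = 3 + P**2
d(J) = 2 (d(J) = (2*J)/J = 2)
(sqrt(y(97) + d(-467)) - 425651)*(-72951 - 355534) = (sqrt((3 + 97**2) + 2) - 425651)*(-72951 - 355534) = (sqrt((3 + 9409) + 2) - 425651)*(-428485) = (sqrt(9412 + 2) - 425651)*(-428485) = (sqrt(9414) - 425651)*(-428485) = (3*sqrt(1046) - 425651)*(-428485) = (-425651 + 3*sqrt(1046))*(-428485) = 182385068735 - 1285455*sqrt(1046)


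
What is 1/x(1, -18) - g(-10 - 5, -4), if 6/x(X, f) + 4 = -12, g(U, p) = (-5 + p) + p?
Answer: 31/3 ≈ 10.333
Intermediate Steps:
g(U, p) = -5 + 2*p
x(X, f) = -3/8 (x(X, f) = 6/(-4 - 12) = 6/(-16) = 6*(-1/16) = -3/8)
1/x(1, -18) - g(-10 - 5, -4) = 1/(-3/8) - (-5 + 2*(-4)) = -8/3 - (-5 - 8) = -8/3 - 1*(-13) = -8/3 + 13 = 31/3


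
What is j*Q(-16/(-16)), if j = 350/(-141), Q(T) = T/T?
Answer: -350/141 ≈ -2.4823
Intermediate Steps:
Q(T) = 1
j = -350/141 (j = 350*(-1/141) = -350/141 ≈ -2.4823)
j*Q(-16/(-16)) = -350/141*1 = -350/141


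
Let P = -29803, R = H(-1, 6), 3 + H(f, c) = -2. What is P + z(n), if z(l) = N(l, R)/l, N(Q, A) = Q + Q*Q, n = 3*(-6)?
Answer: -29820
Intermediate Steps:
H(f, c) = -5 (H(f, c) = -3 - 2 = -5)
R = -5
n = -18
N(Q, A) = Q + Q²
z(l) = 1 + l (z(l) = (l*(1 + l))/l = 1 + l)
P + z(n) = -29803 + (1 - 18) = -29803 - 17 = -29820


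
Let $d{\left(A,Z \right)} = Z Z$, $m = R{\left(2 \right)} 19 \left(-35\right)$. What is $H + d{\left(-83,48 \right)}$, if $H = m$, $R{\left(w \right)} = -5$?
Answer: $5629$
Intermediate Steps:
$m = 3325$ ($m = \left(-5\right) 19 \left(-35\right) = \left(-95\right) \left(-35\right) = 3325$)
$d{\left(A,Z \right)} = Z^{2}$
$H = 3325$
$H + d{\left(-83,48 \right)} = 3325 + 48^{2} = 3325 + 2304 = 5629$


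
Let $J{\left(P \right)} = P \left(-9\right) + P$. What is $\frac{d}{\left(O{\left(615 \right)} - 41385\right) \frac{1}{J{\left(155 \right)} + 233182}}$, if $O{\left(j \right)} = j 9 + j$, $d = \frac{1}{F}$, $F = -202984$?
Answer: $\frac{1333}{41104260} \approx 3.243 \cdot 10^{-5}$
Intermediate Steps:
$d = - \frac{1}{202984}$ ($d = \frac{1}{-202984} = - \frac{1}{202984} \approx -4.9265 \cdot 10^{-6}$)
$J{\left(P \right)} = - 8 P$ ($J{\left(P \right)} = - 9 P + P = - 8 P$)
$O{\left(j \right)} = 10 j$ ($O{\left(j \right)} = 9 j + j = 10 j$)
$\frac{d}{\left(O{\left(615 \right)} - 41385\right) \frac{1}{J{\left(155 \right)} + 233182}} = - \frac{1}{202984 \frac{10 \cdot 615 - 41385}{\left(-8\right) 155 + 233182}} = - \frac{1}{202984 \frac{6150 - 41385}{-1240 + 233182}} = - \frac{1}{202984 \left(- \frac{35235}{231942}\right)} = - \frac{1}{202984 \left(\left(-35235\right) \frac{1}{231942}\right)} = - \frac{1}{202984 \left(- \frac{405}{2666}\right)} = \left(- \frac{1}{202984}\right) \left(- \frac{2666}{405}\right) = \frac{1333}{41104260}$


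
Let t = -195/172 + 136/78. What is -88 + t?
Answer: -586213/6708 ≈ -87.390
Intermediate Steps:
t = 4091/6708 (t = -195*1/172 + 136*(1/78) = -195/172 + 68/39 = 4091/6708 ≈ 0.60987)
-88 + t = -88 + 4091/6708 = -586213/6708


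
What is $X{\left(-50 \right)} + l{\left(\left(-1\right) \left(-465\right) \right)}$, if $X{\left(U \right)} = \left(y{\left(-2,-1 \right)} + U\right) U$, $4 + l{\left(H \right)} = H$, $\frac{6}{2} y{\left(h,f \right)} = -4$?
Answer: $\frac{9083}{3} \approx 3027.7$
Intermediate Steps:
$y{\left(h,f \right)} = - \frac{4}{3}$ ($y{\left(h,f \right)} = \frac{1}{3} \left(-4\right) = - \frac{4}{3}$)
$l{\left(H \right)} = -4 + H$
$X{\left(U \right)} = U \left(- \frac{4}{3} + U\right)$ ($X{\left(U \right)} = \left(- \frac{4}{3} + U\right) U = U \left(- \frac{4}{3} + U\right)$)
$X{\left(-50 \right)} + l{\left(\left(-1\right) \left(-465\right) \right)} = \frac{1}{3} \left(-50\right) \left(-4 + 3 \left(-50\right)\right) - -461 = \frac{1}{3} \left(-50\right) \left(-4 - 150\right) + \left(-4 + 465\right) = \frac{1}{3} \left(-50\right) \left(-154\right) + 461 = \frac{7700}{3} + 461 = \frac{9083}{3}$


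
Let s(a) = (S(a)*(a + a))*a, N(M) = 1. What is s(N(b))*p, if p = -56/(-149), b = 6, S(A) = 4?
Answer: 448/149 ≈ 3.0067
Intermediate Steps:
s(a) = 8*a**2 (s(a) = (4*(a + a))*a = (4*(2*a))*a = (8*a)*a = 8*a**2)
p = 56/149 (p = -56*(-1/149) = 56/149 ≈ 0.37584)
s(N(b))*p = (8*1**2)*(56/149) = (8*1)*(56/149) = 8*(56/149) = 448/149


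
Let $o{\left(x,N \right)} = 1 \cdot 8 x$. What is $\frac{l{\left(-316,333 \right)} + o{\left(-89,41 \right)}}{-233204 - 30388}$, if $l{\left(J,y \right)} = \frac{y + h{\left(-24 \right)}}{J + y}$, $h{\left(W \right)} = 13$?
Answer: $\frac{5879}{2240532} \approx 0.0026239$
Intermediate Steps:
$l{\left(J,y \right)} = \frac{13 + y}{J + y}$ ($l{\left(J,y \right)} = \frac{y + 13}{J + y} = \frac{13 + y}{J + y}$)
$o{\left(x,N \right)} = 8 x$
$\frac{l{\left(-316,333 \right)} + o{\left(-89,41 \right)}}{-233204 - 30388} = \frac{\frac{13 + 333}{-316 + 333} + 8 \left(-89\right)}{-233204 - 30388} = \frac{\frac{1}{17} \cdot 346 - 712}{-263592} = \left(\frac{1}{17} \cdot 346 - 712\right) \left(- \frac{1}{263592}\right) = \left(\frac{346}{17} - 712\right) \left(- \frac{1}{263592}\right) = \left(- \frac{11758}{17}\right) \left(- \frac{1}{263592}\right) = \frac{5879}{2240532}$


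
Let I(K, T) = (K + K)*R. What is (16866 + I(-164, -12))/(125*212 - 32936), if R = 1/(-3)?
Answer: -25463/9654 ≈ -2.6376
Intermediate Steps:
R = -⅓ ≈ -0.33333
I(K, T) = -2*K/3 (I(K, T) = (K + K)*(-⅓) = (2*K)*(-⅓) = -2*K/3)
(16866 + I(-164, -12))/(125*212 - 32936) = (16866 - ⅔*(-164))/(125*212 - 32936) = (16866 + 328/3)/(26500 - 32936) = (50926/3)/(-6436) = (50926/3)*(-1/6436) = -25463/9654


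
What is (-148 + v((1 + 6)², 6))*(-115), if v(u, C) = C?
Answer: 16330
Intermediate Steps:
(-148 + v((1 + 6)², 6))*(-115) = (-148 + 6)*(-115) = -142*(-115) = 16330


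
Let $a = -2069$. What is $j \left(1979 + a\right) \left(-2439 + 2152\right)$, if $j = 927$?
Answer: $23944410$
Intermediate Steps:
$j \left(1979 + a\right) \left(-2439 + 2152\right) = 927 \left(1979 - 2069\right) \left(-2439 + 2152\right) = 927 \left(\left(-90\right) \left(-287\right)\right) = 927 \cdot 25830 = 23944410$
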